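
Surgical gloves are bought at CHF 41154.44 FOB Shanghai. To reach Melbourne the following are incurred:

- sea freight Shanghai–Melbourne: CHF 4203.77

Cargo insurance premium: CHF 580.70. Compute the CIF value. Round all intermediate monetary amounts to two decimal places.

CIF = FOB price + freight + insurance
CIF = 41154.44 + 4203.77 + 580.70 = 45938.91

CIF value: CHF 45938.91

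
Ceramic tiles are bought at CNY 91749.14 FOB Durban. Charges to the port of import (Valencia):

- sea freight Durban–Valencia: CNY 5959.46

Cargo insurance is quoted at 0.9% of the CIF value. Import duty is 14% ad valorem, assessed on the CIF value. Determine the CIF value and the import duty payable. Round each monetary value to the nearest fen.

Let C be the CIF value. C = FOB price + freight + 0.9% × C
C − 0.9% × C = 91749.14 + 5959.46
0.991 × C = 97708.60
C = 97708.60 / 0.991 = 98595.96
Insurance premium = 0.9% × 98595.96 = 887.36
Import duty = 98595.96 × 14% = 13803.43

CIF value: CNY 98595.96; import duty: CNY 13803.43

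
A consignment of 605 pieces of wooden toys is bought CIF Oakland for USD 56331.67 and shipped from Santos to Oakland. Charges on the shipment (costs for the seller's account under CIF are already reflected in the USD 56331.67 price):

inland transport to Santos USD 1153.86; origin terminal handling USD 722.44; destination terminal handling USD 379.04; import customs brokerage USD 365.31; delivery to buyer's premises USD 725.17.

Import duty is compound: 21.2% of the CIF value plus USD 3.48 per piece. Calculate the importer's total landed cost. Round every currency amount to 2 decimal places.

CIF: the seller pays costs through ocean freight and marine insurance to the destination port.
Already in the invoice (seller's account under CIF): inland to port, origin terminal — exclude.
The CIF price already equals the CIF value: 56331.67
Ad valorem component: 56331.67 × 21.2% = 11942.31
Specific component: 605 × 3.48 = 2105.40
Import duty = 11942.31 + 2105.40 = 14047.71
Buyer bears: destination terminal 379.04 + brokerage 365.31 + delivery 725.17 + duty 14047.71 = 15517.23
Landed cost = invoice 56331.67 + 15517.23 = 71848.90

Total landed cost: USD 71848.90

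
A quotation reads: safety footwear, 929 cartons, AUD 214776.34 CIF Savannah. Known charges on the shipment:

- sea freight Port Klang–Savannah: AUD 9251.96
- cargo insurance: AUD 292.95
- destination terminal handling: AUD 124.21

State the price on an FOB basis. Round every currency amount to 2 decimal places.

FOB price: AUD 205231.43

Not relevant to the conversion: destination terminal — on the buyer under both terms; not part of either seller's price.
From CIF to FOB, the seller no longer bears: freight, insurance.
FOB price = 214776.34 − 9251.96 − 292.95 = 205231.43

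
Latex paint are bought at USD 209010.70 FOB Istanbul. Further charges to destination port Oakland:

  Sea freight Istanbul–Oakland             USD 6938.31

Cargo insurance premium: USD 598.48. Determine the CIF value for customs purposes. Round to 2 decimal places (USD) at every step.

CIF value: USD 216547.49

CIF = FOB price + freight + insurance
CIF = 209010.70 + 6938.31 + 598.48 = 216547.49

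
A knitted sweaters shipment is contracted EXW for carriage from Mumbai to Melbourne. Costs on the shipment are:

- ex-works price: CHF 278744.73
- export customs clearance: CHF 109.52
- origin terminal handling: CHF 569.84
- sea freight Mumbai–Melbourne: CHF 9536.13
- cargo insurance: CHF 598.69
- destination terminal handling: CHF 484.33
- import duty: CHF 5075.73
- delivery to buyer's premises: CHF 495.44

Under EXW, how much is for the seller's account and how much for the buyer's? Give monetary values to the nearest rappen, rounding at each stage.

EXW: the seller makes goods available at their premises; the buyer bears all onward costs.
Seller's account: goods 278744.73 = 278744.73
Buyer's account: export clearance 109.52 + origin terminal 569.84 + freight 9536.13 + insurance 598.69 + destination terminal 484.33 + duty 5075.73 + delivery 495.44 = 16869.68

Seller: CHF 278744.73; buyer: CHF 16869.68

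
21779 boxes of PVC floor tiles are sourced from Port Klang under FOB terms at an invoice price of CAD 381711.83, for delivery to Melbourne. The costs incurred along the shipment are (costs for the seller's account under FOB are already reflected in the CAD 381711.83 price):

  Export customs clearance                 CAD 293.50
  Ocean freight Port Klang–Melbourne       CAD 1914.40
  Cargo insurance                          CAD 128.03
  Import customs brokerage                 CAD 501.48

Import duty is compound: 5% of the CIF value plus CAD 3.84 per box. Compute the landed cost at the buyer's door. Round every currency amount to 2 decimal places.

FOB: the seller bears costs until goods are on board at the origin port; the buyer bears freight, insurance and all costs thereafter.
Already in the invoice (seller's account under FOB): export clearance — exclude.
CIF value = FOB price + freight + insurance = 381711.83 + 1914.40 + 128.03 = 383754.26
Ad valorem component: 383754.26 × 5% = 19187.71
Specific component: 21779 × 3.84 = 83631.36
Import duty = 19187.71 + 83631.36 = 102819.07
Buyer bears: freight 1914.40 + insurance 128.03 + brokerage 501.48 + duty 102819.07 = 105362.98
Landed cost = invoice 381711.83 + 105362.98 = 487074.81

Total landed cost: CAD 487074.81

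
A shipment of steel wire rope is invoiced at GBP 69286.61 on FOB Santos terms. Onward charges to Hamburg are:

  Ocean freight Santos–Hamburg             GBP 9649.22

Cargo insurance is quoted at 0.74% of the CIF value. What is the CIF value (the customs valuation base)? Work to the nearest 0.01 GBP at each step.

Let C be the CIF value. C = FOB price + freight + 0.74% × C
C − 0.74% × C = 69286.61 + 9649.22
0.9926 × C = 78935.83
C = 78935.83 / 0.9926 = 79524.31
Insurance premium = 0.74% × 79524.31 = 588.48

CIF value: GBP 79524.31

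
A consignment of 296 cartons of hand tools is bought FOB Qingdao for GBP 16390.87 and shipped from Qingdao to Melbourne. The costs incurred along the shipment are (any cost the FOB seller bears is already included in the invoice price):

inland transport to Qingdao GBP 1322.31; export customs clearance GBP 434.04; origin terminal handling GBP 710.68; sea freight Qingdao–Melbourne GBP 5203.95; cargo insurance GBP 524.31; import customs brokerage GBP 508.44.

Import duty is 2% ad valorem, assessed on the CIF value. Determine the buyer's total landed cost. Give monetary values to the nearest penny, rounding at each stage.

Total landed cost: GBP 23069.95

FOB: the seller bears costs until goods are on board at the origin port; the buyer bears freight, insurance and all costs thereafter.
Already in the invoice (seller's account under FOB): inland to port, export clearance, origin terminal — exclude.
CIF value = FOB price + freight + insurance = 16390.87 + 5203.95 + 524.31 = 22119.13
Import duty = 22119.13 × 2% = 442.38
Buyer bears: freight 5203.95 + insurance 524.31 + brokerage 508.44 + duty 442.38 = 6679.08
Landed cost = invoice 16390.87 + 6679.08 = 23069.95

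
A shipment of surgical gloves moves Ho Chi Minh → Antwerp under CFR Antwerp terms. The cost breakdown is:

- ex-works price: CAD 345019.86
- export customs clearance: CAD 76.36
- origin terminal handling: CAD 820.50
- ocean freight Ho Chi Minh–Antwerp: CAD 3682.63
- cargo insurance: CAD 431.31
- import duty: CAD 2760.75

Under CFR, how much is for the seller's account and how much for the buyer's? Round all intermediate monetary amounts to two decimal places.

CFR: the seller pays costs through ocean freight to the destination port, but not insurance.
Seller's account: goods 345019.86 + export clearance 76.36 + origin terminal 820.50 + freight 3682.63 = 349599.35
Buyer's account: insurance 431.31 + duty 2760.75 = 3192.06

Seller: CAD 349599.35; buyer: CAD 3192.06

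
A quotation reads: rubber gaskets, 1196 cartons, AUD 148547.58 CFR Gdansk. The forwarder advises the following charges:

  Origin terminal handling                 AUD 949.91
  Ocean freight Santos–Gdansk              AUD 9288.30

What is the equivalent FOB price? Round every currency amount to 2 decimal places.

Not relevant to the conversion: origin terminal — on the seller under both CFR and FOB; already in the CFR price and stays in the FOB price.
From CFR to FOB, the seller no longer bears: freight.
FOB price = 148547.58 − 9288.30 = 139259.28

FOB price: AUD 139259.28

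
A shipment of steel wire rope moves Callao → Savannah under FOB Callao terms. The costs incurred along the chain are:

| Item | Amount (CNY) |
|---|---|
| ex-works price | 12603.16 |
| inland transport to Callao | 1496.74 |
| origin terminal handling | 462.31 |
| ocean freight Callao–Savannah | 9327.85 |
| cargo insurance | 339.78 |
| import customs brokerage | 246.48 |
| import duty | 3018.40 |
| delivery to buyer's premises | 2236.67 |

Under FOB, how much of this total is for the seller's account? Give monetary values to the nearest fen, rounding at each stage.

FOB: the seller bears costs until goods are on board at the origin port; the buyer bears freight, insurance and all costs thereafter.
Seller's account: goods 12603.16 + inland to port 1496.74 + origin terminal 462.31 = 14562.21
Buyer's account: freight 9327.85 + insurance 339.78 + brokerage 246.48 + duty 3018.40 + delivery 2236.67 = 15169.18

Seller's account: CNY 14562.21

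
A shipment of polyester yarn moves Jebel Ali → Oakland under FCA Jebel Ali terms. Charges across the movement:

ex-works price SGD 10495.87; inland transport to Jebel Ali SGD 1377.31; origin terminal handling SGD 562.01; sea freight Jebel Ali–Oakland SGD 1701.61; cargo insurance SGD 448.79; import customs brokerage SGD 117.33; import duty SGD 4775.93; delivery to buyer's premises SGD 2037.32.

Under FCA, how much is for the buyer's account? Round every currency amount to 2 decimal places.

Buyer's account: SGD 9642.99

FCA: the seller delivers export-cleared goods to the carrier; the buyer bears costs from that point.
Seller's account: goods 10495.87 + inland to port 1377.31 = 11873.18
Buyer's account: origin terminal 562.01 + freight 1701.61 + insurance 448.79 + brokerage 117.33 + duty 4775.93 + delivery 2037.32 = 9642.99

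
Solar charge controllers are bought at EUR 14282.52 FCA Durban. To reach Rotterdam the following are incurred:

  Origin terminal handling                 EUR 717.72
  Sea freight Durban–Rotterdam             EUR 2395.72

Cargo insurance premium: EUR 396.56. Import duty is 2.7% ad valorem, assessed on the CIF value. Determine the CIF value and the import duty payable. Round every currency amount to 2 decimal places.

CIF = FCA price + pre-shipment costs + freight + insurance
CIF = 14282.52 + 717.72 + 2395.72 + 396.56 = 17792.52
Import duty = 17792.52 × 2.7% = 480.40

CIF value: EUR 17792.52; import duty: EUR 480.40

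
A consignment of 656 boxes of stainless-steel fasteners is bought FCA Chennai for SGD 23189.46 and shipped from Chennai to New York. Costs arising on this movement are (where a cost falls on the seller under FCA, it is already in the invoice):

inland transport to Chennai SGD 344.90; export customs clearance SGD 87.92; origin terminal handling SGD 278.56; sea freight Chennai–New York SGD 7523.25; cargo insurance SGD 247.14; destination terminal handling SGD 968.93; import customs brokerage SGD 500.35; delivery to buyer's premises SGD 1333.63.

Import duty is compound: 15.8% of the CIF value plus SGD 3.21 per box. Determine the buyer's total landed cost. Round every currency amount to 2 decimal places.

FCA: the seller delivers export-cleared goods to the carrier; the buyer bears costs from that point.
Already in the invoice (seller's account under FCA): inland to port, export clearance — exclude.
CIF value = FCA price + origin terminal + freight + insurance = 23189.46 + 278.56 + 7523.25 + 247.14 = 31238.41
Ad valorem component: 31238.41 × 15.8% = 4935.67
Specific component: 656 × 3.21 = 2105.76
Import duty = 4935.67 + 2105.76 = 7041.43
Buyer bears: origin terminal 278.56 + freight 7523.25 + insurance 247.14 + destination terminal 968.93 + brokerage 500.35 + delivery 1333.63 + duty 7041.43 = 17893.29
Landed cost = invoice 23189.46 + 17893.29 = 41082.75

Total landed cost: SGD 41082.75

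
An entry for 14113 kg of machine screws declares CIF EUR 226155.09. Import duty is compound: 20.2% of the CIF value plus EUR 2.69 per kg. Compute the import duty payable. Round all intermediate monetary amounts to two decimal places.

Ad valorem component: 226155.09 × 20.2% = 45683.33
Specific component: 14113 × 2.69 = 37963.97
Import duty = 45683.33 + 37963.97 = 83647.30

Import duty: EUR 83647.30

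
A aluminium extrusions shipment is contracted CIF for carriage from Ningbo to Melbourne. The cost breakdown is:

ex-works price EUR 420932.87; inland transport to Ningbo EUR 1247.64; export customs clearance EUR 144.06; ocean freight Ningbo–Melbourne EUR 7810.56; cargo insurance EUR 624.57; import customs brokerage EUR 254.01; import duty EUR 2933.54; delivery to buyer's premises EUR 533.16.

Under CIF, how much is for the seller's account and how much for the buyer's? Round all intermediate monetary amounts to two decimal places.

CIF: the seller pays costs through ocean freight and marine insurance to the destination port.
Seller's account: goods 420932.87 + inland to port 1247.64 + export clearance 144.06 + freight 7810.56 + insurance 624.57 = 430759.70
Buyer's account: brokerage 254.01 + duty 2933.54 + delivery 533.16 = 3720.71

Seller: EUR 430759.70; buyer: EUR 3720.71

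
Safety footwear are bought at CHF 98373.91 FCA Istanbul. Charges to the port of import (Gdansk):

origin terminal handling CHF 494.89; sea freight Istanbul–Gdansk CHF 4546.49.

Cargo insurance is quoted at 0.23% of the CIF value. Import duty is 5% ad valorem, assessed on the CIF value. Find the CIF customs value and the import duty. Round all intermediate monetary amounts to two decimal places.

Let C be the CIF value. C = FCA price + pre-shipment costs + freight + 0.23% × C
C − 0.23% × C = 98373.91 + 494.89 + 4546.49
0.9977 × C = 103415.29
C = 103415.29 / 0.9977 = 103653.69
Insurance premium = 0.23% × 103653.69 = 238.40
Import duty = 103653.69 × 5% = 5182.68

CIF value: CHF 103653.69; import duty: CHF 5182.68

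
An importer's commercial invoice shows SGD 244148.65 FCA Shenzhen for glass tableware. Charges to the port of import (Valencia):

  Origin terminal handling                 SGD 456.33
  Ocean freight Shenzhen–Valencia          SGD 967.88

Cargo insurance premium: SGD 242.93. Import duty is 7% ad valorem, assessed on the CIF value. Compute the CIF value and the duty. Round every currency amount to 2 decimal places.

CIF = FCA price + pre-shipment costs + freight + insurance
CIF = 244148.65 + 456.33 + 967.88 + 242.93 = 245815.79
Import duty = 245815.79 × 7% = 17207.11

CIF value: SGD 245815.79; import duty: SGD 17207.11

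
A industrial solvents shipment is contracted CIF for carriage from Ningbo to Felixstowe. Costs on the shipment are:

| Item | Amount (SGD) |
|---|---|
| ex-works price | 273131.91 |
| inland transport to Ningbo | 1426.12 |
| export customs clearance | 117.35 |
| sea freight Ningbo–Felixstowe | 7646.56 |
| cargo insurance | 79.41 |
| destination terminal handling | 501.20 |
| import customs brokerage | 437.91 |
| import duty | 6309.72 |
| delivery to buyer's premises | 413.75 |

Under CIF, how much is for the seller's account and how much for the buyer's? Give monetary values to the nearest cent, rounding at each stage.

Seller: SGD 282401.35; buyer: SGD 7662.58

CIF: the seller pays costs through ocean freight and marine insurance to the destination port.
Seller's account: goods 273131.91 + inland to port 1426.12 + export clearance 117.35 + freight 7646.56 + insurance 79.41 = 282401.35
Buyer's account: destination terminal 501.20 + brokerage 437.91 + duty 6309.72 + delivery 413.75 = 7662.58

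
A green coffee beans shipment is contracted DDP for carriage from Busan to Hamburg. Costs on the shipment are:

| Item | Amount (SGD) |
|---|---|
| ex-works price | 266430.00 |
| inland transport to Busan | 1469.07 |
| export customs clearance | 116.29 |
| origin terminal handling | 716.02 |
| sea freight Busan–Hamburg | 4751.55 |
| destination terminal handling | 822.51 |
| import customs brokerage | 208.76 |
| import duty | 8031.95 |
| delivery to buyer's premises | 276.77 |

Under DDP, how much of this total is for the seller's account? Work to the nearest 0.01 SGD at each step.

Seller's account: SGD 282822.92

DDP: the seller bears all costs including import duty.
Seller's account: goods 266430.00 + inland to port 1469.07 + export clearance 116.29 + origin terminal 716.02 + freight 4751.55 + destination terminal 822.51 + brokerage 208.76 + duty 8031.95 + delivery 276.77 = 282822.92
Buyer's account: 0.00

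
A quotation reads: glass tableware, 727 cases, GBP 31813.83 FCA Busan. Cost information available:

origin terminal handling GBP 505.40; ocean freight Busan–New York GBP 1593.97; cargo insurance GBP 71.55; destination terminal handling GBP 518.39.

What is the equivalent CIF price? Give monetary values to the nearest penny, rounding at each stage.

Not relevant to the conversion: destination terminal — on the buyer under both terms; not part of either seller's price.
From FCA to CIF, the seller additionally bears: origin terminal, freight, insurance.
CIF price = 31813.83 + 505.40 + 1593.97 + 71.55 = 33984.75

CIF price: GBP 33984.75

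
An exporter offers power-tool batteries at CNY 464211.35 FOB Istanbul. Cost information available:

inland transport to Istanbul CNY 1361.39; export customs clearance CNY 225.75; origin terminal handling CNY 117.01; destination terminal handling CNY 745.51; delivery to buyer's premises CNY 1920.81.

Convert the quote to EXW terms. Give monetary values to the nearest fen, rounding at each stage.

Not relevant to the conversion: destination terminal, delivery — on the buyer under both terms; not part of either seller's price.
From FOB to EXW, the seller no longer bears: inland to port, export clearance, origin terminal.
EXW price = 464211.35 − 1361.39 − 225.75 − 117.01 = 462507.20

EXW price: CNY 462507.20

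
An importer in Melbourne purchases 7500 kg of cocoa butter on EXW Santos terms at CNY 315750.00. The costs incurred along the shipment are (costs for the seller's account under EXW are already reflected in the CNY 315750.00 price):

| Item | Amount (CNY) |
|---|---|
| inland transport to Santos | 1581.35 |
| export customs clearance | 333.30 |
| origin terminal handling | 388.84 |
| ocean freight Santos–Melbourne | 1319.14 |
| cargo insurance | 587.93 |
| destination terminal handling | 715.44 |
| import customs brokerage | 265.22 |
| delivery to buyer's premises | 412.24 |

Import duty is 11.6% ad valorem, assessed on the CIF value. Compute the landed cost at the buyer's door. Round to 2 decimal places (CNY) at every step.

Total landed cost: CNY 358468.88

EXW: the seller makes goods available at their premises; the buyer bears all onward costs.
CIF value = EXW price + inland to port + export clearance + origin terminal + freight + insurance = 315750.00 + 1581.35 + 333.30 + 388.84 + 1319.14 + 587.93 = 319960.56
Import duty = 319960.56 × 11.6% = 37115.42
Buyer bears: inland to port 1581.35 + export clearance 333.30 + origin terminal 388.84 + freight 1319.14 + insurance 587.93 + destination terminal 715.44 + brokerage 265.22 + delivery 412.24 + duty 37115.42 = 42718.88
Landed cost = invoice 315750.00 + 42718.88 = 358468.88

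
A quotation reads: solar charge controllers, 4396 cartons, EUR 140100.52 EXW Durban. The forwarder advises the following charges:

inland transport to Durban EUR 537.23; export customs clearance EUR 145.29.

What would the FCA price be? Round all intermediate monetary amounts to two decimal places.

From EXW to FCA, the seller additionally bears: inland to port, export clearance.
FCA price = 140100.52 + 537.23 + 145.29 = 140783.04

FCA price: EUR 140783.04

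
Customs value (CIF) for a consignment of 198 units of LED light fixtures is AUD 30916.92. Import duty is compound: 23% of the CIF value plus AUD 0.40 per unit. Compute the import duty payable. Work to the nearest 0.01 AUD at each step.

Ad valorem component: 30916.92 × 23% = 7110.89
Specific component: 198 × 0.40 = 79.20
Import duty = 7110.89 + 79.20 = 7190.09

Import duty: AUD 7190.09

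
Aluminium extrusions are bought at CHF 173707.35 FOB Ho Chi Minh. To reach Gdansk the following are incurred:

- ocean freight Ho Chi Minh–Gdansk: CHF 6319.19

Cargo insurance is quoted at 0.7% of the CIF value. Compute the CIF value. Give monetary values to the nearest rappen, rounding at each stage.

CIF value: CHF 181295.61

Let C be the CIF value. C = FOB price + freight + 0.7% × C
C − 0.7% × C = 173707.35 + 6319.19
0.993 × C = 180026.54
C = 180026.54 / 0.993 = 181295.61
Insurance premium = 0.7% × 181295.61 = 1269.07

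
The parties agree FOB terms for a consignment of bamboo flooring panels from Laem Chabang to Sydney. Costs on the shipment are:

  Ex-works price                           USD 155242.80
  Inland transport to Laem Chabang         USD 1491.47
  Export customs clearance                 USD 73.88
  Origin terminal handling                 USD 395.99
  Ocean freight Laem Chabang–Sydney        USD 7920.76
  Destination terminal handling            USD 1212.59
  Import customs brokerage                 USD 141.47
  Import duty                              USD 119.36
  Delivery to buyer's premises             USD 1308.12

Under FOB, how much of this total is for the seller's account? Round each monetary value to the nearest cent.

Seller's account: USD 157204.14

FOB: the seller bears costs until goods are on board at the origin port; the buyer bears freight, insurance and all costs thereafter.
Seller's account: goods 155242.80 + inland to port 1491.47 + export clearance 73.88 + origin terminal 395.99 = 157204.14
Buyer's account: freight 7920.76 + destination terminal 1212.59 + brokerage 141.47 + duty 119.36 + delivery 1308.12 = 10702.30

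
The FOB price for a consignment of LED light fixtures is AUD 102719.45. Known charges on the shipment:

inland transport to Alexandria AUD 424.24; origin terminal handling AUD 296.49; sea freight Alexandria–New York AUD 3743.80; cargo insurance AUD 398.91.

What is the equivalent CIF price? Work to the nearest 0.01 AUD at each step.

CIF price: AUD 106862.16

Not relevant to the conversion: inland to port, origin terminal — on the seller under both FOB and CIF; already in the FOB price and stays in the CIF price.
From FOB to CIF, the seller additionally bears: freight, insurance.
CIF price = 102719.45 + 3743.80 + 398.91 = 106862.16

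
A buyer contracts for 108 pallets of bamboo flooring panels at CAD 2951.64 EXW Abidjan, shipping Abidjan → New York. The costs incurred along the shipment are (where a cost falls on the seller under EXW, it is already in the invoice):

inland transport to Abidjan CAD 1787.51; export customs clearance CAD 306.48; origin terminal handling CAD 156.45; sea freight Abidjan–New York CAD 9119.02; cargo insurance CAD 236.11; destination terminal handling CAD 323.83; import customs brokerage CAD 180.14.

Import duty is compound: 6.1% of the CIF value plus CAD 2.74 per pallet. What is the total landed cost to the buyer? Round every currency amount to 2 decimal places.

EXW: the seller makes goods available at their premises; the buyer bears all onward costs.
CIF value = EXW price + inland to port + export clearance + origin terminal + freight + insurance = 2951.64 + 1787.51 + 306.48 + 156.45 + 9119.02 + 236.11 = 14557.21
Ad valorem component: 14557.21 × 6.1% = 887.99
Specific component: 108 × 2.74 = 295.92
Import duty = 887.99 + 295.92 = 1183.91
Buyer bears: inland to port 1787.51 + export clearance 306.48 + origin terminal 156.45 + freight 9119.02 + insurance 236.11 + destination terminal 323.83 + brokerage 180.14 + duty 1183.91 = 13293.45
Landed cost = invoice 2951.64 + 13293.45 = 16245.09

Total landed cost: CAD 16245.09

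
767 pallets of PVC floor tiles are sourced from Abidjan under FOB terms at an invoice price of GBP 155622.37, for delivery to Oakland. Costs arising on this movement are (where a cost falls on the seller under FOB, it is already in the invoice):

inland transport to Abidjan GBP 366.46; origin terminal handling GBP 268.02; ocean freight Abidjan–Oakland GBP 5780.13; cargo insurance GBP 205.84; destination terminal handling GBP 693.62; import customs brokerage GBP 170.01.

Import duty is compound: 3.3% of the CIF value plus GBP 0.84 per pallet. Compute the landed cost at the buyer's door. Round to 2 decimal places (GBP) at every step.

Total landed cost: GBP 168449.33

FOB: the seller bears costs until goods are on board at the origin port; the buyer bears freight, insurance and all costs thereafter.
Already in the invoice (seller's account under FOB): inland to port, origin terminal — exclude.
CIF value = FOB price + freight + insurance = 155622.37 + 5780.13 + 205.84 = 161608.34
Ad valorem component: 161608.34 × 3.3% = 5333.08
Specific component: 767 × 0.84 = 644.28
Import duty = 5333.08 + 644.28 = 5977.36
Buyer bears: freight 5780.13 + insurance 205.84 + destination terminal 693.62 + brokerage 170.01 + duty 5977.36 = 12826.96
Landed cost = invoice 155622.37 + 12826.96 = 168449.33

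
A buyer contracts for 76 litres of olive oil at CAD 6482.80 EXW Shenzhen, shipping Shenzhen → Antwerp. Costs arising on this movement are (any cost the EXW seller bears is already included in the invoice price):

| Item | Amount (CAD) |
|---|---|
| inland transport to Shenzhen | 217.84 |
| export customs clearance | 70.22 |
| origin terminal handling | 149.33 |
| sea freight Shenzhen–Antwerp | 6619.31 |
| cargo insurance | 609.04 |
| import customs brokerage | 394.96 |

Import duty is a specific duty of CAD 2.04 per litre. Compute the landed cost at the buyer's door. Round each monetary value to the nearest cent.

EXW: the seller makes goods available at their premises; the buyer bears all onward costs.
CIF value = EXW price + inland to port + export clearance + origin terminal + freight + insurance = 6482.80 + 217.84 + 70.22 + 149.33 + 6619.31 + 609.04 = 14148.54
Import duty = 76 × 2.04 = 155.04
Buyer bears: inland to port 217.84 + export clearance 70.22 + origin terminal 149.33 + freight 6619.31 + insurance 609.04 + brokerage 394.96 + duty 155.04 = 8215.74
Landed cost = invoice 6482.80 + 8215.74 = 14698.54

Total landed cost: CAD 14698.54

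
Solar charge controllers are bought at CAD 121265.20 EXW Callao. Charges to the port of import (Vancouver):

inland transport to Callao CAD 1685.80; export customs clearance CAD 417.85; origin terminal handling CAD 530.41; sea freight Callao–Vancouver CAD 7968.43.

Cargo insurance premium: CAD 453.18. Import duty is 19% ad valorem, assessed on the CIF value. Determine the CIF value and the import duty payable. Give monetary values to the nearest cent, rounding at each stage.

CIF = EXW price + pre-shipment costs + freight + insurance
CIF = 121265.20 + 1685.80 + 417.85 + 530.41 + 7968.43 + 453.18 = 132320.87
Import duty = 132320.87 × 19% = 25140.97

CIF value: CAD 132320.87; import duty: CAD 25140.97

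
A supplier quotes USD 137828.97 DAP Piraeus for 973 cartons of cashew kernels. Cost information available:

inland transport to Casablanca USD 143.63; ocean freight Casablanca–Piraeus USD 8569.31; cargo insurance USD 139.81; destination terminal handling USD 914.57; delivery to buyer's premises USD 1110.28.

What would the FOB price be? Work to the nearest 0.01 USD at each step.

Not relevant to the conversion: inland to port — on the seller under both DAP and FOB; already in the DAP price and stays in the FOB price.
From DAP to FOB, the seller no longer bears: freight, insurance, destination terminal, delivery.
FOB price = 137828.97 − 8569.31 − 139.81 − 914.57 − 1110.28 = 127095.00

FOB price: USD 127095.00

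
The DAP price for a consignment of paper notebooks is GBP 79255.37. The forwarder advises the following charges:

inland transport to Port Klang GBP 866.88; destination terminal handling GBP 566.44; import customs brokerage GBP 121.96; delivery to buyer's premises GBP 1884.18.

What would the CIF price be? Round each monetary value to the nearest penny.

CIF price: GBP 76804.75

Not relevant to the conversion: inland to port — on the seller under both DAP and CIF; already in the DAP price and stays in the CIF price. brokerage — on the buyer under both terms; not part of either seller's price.
From DAP to CIF, the seller no longer bears: destination terminal, delivery.
CIF price = 79255.37 − 566.44 − 1884.18 = 76804.75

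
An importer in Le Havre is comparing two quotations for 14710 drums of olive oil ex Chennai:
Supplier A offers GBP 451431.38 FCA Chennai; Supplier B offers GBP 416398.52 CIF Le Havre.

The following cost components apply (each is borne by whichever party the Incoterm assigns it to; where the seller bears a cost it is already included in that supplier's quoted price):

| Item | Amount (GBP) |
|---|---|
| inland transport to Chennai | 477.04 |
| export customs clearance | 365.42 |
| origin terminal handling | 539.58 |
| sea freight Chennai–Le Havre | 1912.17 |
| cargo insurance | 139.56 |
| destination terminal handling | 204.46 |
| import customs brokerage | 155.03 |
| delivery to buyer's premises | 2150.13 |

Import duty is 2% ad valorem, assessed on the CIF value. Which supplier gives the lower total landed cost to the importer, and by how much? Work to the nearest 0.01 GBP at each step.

Supplier A (FCA):
CIF value = FCA price + origin terminal + freight + insurance = 451431.38 + 539.58 + 1912.17 + 139.56 = 454022.69
Import duty = 454022.69 × 2% = 9080.45
Buyer bears (A): 539.58 + 1912.17 + 139.56 + 204.46 + 155.03 + 2150.13 = 5100.93
Landed cost (A) = invoice 451431.38 + 5100.93 + duty 9080.45 = 465612.76
Supplier B (CIF):
The CIF price already equals the CIF value: 416398.52
Import duty = 416398.52 × 2% = 8327.97
Buyer bears (B): 204.46 + 155.03 + 2150.13 = 2509.62
Landed cost (B) = invoice 416398.52 + 2509.62 + duty 8327.97 = 427236.11
Difference = |465612.76 − 427236.11| = 38376.65

Supplier B is cheaper by GBP 38376.65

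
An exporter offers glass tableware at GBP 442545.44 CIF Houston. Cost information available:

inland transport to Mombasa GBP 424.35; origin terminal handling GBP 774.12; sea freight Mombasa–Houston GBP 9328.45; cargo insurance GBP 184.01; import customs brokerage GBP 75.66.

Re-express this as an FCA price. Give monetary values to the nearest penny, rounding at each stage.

FCA price: GBP 432258.86

Not relevant to the conversion: inland to port — on the seller under both CIF and FCA; already in the CIF price and stays in the FCA price. brokerage — on the buyer under both terms; not part of either seller's price.
From CIF to FCA, the seller no longer bears: origin terminal, freight, insurance.
FCA price = 442545.44 − 774.12 − 9328.45 − 184.01 = 432258.86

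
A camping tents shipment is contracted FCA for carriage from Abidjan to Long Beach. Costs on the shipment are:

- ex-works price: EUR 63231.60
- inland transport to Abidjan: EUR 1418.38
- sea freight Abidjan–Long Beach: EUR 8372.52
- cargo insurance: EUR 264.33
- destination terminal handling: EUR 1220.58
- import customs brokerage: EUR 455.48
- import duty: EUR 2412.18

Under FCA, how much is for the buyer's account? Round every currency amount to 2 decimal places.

Buyer's account: EUR 12725.09

FCA: the seller delivers export-cleared goods to the carrier; the buyer bears costs from that point.
Seller's account: goods 63231.60 + inland to port 1418.38 = 64649.98
Buyer's account: freight 8372.52 + insurance 264.33 + destination terminal 1220.58 + brokerage 455.48 + duty 2412.18 = 12725.09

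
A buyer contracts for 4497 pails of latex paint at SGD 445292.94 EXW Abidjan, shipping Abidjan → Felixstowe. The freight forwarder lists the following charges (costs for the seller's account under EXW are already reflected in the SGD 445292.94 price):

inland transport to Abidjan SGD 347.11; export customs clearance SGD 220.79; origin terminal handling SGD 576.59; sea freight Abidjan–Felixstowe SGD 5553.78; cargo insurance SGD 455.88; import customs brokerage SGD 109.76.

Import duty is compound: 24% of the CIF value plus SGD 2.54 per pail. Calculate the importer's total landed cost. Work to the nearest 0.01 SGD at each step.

Total landed cost: SGD 572566.53

EXW: the seller makes goods available at their premises; the buyer bears all onward costs.
CIF value = EXW price + inland to port + export clearance + origin terminal + freight + insurance = 445292.94 + 347.11 + 220.79 + 576.59 + 5553.78 + 455.88 = 452447.09
Ad valorem component: 452447.09 × 24% = 108587.30
Specific component: 4497 × 2.54 = 11422.38
Import duty = 108587.30 + 11422.38 = 120009.68
Buyer bears: inland to port 347.11 + export clearance 220.79 + origin terminal 576.59 + freight 5553.78 + insurance 455.88 + brokerage 109.76 + duty 120009.68 = 127273.59
Landed cost = invoice 445292.94 + 127273.59 = 572566.53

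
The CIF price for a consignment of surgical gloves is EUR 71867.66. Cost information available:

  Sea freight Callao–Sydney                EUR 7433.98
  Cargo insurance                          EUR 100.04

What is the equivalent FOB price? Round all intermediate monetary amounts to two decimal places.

FOB price: EUR 64333.64

From CIF to FOB, the seller no longer bears: freight, insurance.
FOB price = 71867.66 − 7433.98 − 100.04 = 64333.64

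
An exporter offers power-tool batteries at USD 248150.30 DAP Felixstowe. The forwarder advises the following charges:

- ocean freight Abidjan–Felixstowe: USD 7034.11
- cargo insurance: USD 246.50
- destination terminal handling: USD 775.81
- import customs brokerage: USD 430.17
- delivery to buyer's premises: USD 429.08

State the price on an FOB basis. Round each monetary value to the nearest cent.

FOB price: USD 239664.80

Not relevant to the conversion: brokerage — on the buyer under both terms; not part of either seller's price.
From DAP to FOB, the seller no longer bears: freight, insurance, destination terminal, delivery.
FOB price = 248150.30 − 7034.11 − 246.50 − 775.81 − 429.08 = 239664.80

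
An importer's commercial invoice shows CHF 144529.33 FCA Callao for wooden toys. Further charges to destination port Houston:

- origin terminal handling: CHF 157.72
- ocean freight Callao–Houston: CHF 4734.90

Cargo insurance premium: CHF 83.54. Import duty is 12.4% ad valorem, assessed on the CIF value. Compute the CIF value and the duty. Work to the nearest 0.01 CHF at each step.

CIF = FCA price + pre-shipment costs + freight + insurance
CIF = 144529.33 + 157.72 + 4734.90 + 83.54 = 149505.49
Import duty = 149505.49 × 12.4% = 18538.68

CIF value: CHF 149505.49; import duty: CHF 18538.68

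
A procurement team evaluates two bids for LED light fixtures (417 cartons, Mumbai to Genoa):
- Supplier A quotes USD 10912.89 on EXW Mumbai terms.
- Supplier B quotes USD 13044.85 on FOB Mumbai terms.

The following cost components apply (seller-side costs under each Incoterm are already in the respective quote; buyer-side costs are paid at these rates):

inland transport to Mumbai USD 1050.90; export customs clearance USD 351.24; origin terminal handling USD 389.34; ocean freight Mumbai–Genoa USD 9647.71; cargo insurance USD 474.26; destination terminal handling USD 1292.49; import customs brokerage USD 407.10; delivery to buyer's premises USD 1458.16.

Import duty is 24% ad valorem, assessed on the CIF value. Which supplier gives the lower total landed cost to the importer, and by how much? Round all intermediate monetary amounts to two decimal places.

Supplier A (EXW):
CIF value = EXW price + inland to port + export clearance + origin terminal + freight + insurance = 10912.89 + 1050.90 + 351.24 + 389.34 + 9647.71 + 474.26 = 22826.34
Import duty = 22826.34 × 24% = 5478.32
Buyer bears (A): 1050.90 + 351.24 + 389.34 + 9647.71 + 474.26 + 1292.49 + 407.10 + 1458.16 = 15071.20
Landed cost (A) = invoice 10912.89 + 15071.20 + duty 5478.32 = 31462.41
Supplier B (FOB):
CIF value = FOB price + freight + insurance = 13044.85 + 9647.71 + 474.26 = 23166.82
Import duty = 23166.82 × 24% = 5560.04
Buyer bears (B): 9647.71 + 474.26 + 1292.49 + 407.10 + 1458.16 = 13279.72
Landed cost (B) = invoice 13044.85 + 13279.72 + duty 5560.04 = 31884.61
Difference = |31462.41 − 31884.61| = 422.20

Supplier A is cheaper by USD 422.20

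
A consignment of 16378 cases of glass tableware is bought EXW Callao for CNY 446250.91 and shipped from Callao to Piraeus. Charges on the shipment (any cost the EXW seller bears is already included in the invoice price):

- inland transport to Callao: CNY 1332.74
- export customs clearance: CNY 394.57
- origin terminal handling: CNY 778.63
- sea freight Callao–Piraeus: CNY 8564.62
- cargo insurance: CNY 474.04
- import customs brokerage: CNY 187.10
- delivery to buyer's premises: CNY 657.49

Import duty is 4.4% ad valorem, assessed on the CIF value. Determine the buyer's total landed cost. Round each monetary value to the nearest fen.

Total landed cost: CNY 478783.10

EXW: the seller makes goods available at their premises; the buyer bears all onward costs.
CIF value = EXW price + inland to port + export clearance + origin terminal + freight + insurance = 446250.91 + 1332.74 + 394.57 + 778.63 + 8564.62 + 474.04 = 457795.51
Import duty = 457795.51 × 4.4% = 20143.00
Buyer bears: inland to port 1332.74 + export clearance 394.57 + origin terminal 778.63 + freight 8564.62 + insurance 474.04 + brokerage 187.10 + delivery 657.49 + duty 20143.00 = 32532.19
Landed cost = invoice 446250.91 + 32532.19 = 478783.10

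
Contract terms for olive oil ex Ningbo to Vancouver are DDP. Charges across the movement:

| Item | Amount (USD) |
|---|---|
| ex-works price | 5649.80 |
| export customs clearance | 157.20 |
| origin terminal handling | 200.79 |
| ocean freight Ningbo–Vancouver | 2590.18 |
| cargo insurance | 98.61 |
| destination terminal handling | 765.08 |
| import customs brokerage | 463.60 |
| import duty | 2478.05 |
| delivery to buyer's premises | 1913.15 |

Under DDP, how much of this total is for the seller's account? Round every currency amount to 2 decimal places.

Seller's account: USD 14316.46

DDP: the seller bears all costs including import duty.
Seller's account: goods 5649.80 + export clearance 157.20 + origin terminal 200.79 + freight 2590.18 + insurance 98.61 + destination terminal 765.08 + brokerage 463.60 + duty 2478.05 + delivery 1913.15 = 14316.46
Buyer's account: 0.00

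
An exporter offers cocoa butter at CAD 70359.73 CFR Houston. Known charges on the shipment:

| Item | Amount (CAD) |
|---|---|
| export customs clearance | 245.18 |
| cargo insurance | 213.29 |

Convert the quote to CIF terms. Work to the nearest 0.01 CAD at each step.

Not relevant to the conversion: export clearance — on the seller under both CFR and CIF; already in the CFR price and stays in the CIF price.
From CFR to CIF, the seller additionally bears: insurance.
CIF price = 70359.73 + 213.29 = 70573.02

CIF price: CAD 70573.02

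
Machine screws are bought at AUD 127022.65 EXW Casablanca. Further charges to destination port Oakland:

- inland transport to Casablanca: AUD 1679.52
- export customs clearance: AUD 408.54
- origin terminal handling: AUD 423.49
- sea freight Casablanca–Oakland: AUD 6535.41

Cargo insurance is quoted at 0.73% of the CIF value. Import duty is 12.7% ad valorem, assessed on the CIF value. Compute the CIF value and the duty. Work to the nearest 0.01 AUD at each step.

CIF value: AUD 137070.22; import duty: AUD 17407.92

Let C be the CIF value. C = EXW price + pre-shipment costs + freight + 0.73% × C
C − 0.73% × C = 127022.65 + 1679.52 + 408.54 + 423.49 + 6535.41
0.9927 × C = 136069.61
C = 136069.61 / 0.9927 = 137070.22
Insurance premium = 0.73% × 137070.22 = 1000.61
Import duty = 137070.22 × 12.7% = 17407.92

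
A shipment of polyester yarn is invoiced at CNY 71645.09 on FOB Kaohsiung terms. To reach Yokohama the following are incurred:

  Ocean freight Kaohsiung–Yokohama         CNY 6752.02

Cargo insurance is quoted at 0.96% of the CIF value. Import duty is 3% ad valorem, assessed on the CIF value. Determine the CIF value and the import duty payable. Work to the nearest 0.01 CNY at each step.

CIF value: CNY 79157.02; import duty: CNY 2374.71

Let C be the CIF value. C = FOB price + freight + 0.96% × C
C − 0.96% × C = 71645.09 + 6752.02
0.9904 × C = 78397.11
C = 78397.11 / 0.9904 = 79157.02
Insurance premium = 0.96% × 79157.02 = 759.91
Import duty = 79157.02 × 3% = 2374.71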